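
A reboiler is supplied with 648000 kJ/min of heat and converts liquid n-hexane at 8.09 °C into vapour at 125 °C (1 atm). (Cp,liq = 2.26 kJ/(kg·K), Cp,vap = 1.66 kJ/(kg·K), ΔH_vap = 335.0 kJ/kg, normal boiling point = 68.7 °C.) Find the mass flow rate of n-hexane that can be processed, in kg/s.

ṁ = 19.1 kg/s

Δh = 2.26×(68.7−8.09) + 335.0 + 1.66×(125−68.7) = 565.44 kJ/kg
Q = 648000 kJ/min = 10800 kJ/s = 10800 kJ/s
ṁ = Q/Δh = 10800 / 565.44 = 19.1 kg/s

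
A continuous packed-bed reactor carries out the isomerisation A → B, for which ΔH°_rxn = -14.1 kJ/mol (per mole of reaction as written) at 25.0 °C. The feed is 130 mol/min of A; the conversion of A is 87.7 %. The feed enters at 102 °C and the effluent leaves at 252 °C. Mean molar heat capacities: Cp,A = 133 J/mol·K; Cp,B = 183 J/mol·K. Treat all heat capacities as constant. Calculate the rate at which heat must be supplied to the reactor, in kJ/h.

Q_in = 137000 kJ/h

Extent of reaction ξ = 0.877 × 130 = 114.01 mol/min
Reaction term: ξ·ΔH°_rxn = 114.01 × -14.1 = -1607.5 kJ/min
Sensible, feed 102→25 °C: -1331.3 kJ/min
Outlet flows (mol/min): A 15.99, B 114.01
Sensible, products 25→252 °C: 5218.8 kJ/min
Q = ΔH = 2280 kJ/min = 38 kW
Heat supplied = 136800 kJ/h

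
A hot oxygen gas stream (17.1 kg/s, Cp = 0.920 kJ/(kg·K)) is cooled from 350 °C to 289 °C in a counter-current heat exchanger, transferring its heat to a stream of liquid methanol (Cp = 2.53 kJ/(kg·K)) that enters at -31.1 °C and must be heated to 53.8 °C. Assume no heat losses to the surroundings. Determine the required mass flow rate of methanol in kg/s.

Heat released by hot stream: Q = 17.1 × 0.920 × (350 − 289) = 959.65 kJ/s
Energy balance on cold side (adiabatic exchanger): Q = ṁ_c·Cp_c·(T_c,out − T_c,in)
ṁ_c = 959.65 / [2.53 × (53.8 − -31.1)] = 4.4677 kg/s

ṁ_c = 4.47 kg/s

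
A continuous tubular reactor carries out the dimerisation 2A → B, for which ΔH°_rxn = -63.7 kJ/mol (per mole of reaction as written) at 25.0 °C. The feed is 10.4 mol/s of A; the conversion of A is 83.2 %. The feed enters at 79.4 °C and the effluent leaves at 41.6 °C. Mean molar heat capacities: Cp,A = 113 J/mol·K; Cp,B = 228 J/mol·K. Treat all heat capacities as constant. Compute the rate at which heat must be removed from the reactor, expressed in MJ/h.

Q_out = 1150 MJ/h

Extent of reaction ξ = 0.832 × 10.4 / 2 = 4.3264 mol/s
Reaction term: ξ·ΔH°_rxn = 4.3264 × -63.7 = -275.59 kJ/s
Sensible, feed 79.4→25 °C: -63.931 kJ/s
Outlet flows (mol/s): A 1.7472, B 4.3264
Sensible, products 25→41.6 °C: 19.652 kJ/s
Q = ΔH = -319.87 kJ/s = -319.87 kW
Heat removed = 1151.5 MJ/h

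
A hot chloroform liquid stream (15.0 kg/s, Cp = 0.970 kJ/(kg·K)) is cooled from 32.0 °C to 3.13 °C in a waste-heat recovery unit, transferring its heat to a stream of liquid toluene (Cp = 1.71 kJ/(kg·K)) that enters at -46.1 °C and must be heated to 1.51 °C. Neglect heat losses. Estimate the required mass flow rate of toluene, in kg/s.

ṁ_c = 5.16 kg/s

Heat released by hot stream: Q = 15.0 × 0.970 × (32.0 − 3.13) = 420.06 kJ/s
Energy balance on cold side (adiabatic exchanger): Q = ṁ_c·Cp_c·(T_c,out − T_c,in)
ṁ_c = 420.06 / [1.71 × (1.51 − -46.1)] = 5.1596 kg/s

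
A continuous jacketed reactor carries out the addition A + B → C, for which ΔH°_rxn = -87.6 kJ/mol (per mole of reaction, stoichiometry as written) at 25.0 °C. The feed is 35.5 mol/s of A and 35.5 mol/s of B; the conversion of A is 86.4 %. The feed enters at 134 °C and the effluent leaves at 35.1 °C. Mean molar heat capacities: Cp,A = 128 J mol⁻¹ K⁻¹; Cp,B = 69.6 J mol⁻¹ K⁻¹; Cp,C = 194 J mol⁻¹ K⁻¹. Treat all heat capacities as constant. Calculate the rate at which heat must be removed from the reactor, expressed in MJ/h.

Q_out = 12200 MJ/h

Extent of reaction ξ = 0.864 × 35.5 = 30.672 mol/s
Reaction term: ξ·ΔH°_rxn = 30.672 × -87.6 = -2686.9 kJ/s
Sensible, feed 134→25 °C: -764.61 kJ/s
Outlet flows (mol/s): A 4.828, B 4.828, C 30.672
Sensible, products 25→35.1 °C: 69.734 kJ/s
Q = ΔH = -3381.7 kJ/s = -3381.7 kW
Heat removed = 12174 MJ/h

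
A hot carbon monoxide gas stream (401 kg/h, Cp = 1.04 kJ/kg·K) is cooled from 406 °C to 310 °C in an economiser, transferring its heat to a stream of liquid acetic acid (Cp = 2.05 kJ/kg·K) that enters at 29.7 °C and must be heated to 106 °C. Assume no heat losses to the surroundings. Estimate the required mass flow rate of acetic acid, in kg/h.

ṁ_c = 256 kg/h

Heat released by hot stream: Q = 401 × 1.04 × (406 − 310) = 40036 kJ/h
Energy balance on cold side (adiabatic exchanger): Q = ṁ_c·Cp_c·(T_c,out − T_c,in)
ṁ_c = 40036 / [2.05 × (106 − 29.7)] = 255.96 kg/h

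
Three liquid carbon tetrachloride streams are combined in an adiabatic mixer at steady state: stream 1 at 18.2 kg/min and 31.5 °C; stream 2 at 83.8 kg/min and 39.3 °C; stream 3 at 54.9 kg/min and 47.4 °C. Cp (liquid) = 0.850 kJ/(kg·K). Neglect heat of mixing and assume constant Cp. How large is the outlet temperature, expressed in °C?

Adiabatic, steady state ⇒ Σ ṁᵢCp,ᵢ(T_out − Tᵢ) = 0
T_out = Σ ṁᵢCp,ᵢTᵢ / Σ ṁᵢCp,ᵢ
      = 5498.6 / 133.36 = 41.229 °C

T_out = 41.2 °C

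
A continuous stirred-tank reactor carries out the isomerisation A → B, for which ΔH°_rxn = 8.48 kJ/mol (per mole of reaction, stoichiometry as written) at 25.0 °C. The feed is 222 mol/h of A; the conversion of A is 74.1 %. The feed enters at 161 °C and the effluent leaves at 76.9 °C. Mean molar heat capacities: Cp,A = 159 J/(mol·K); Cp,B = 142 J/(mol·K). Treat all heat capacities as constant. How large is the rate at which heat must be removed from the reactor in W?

Q_out = 477 W

Extent of reaction ξ = 0.741 × 222 = 164.5 mol/h
Reaction term: ξ·ΔH°_rxn = 164.5 × 8.48 = 1395 kJ/h
Sensible, feed 161→25 °C: -4800.5 kJ/h
Outlet flows (mol/h): A 57.498, B 164.5
Sensible, products 25→76.9 °C: 1686.8 kJ/h
Q = ΔH = -1718.7 kJ/h = -0.47742 kW
Heat removed = 477.42 W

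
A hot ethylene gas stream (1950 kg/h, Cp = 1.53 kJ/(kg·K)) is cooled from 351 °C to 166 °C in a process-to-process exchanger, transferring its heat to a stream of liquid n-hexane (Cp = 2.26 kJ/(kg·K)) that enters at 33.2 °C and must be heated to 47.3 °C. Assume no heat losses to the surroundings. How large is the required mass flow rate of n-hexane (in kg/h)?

ṁ_c = 17300 kg/h

Heat released by hot stream: Q = 1950 × 1.53 × (351 − 166) = 551950 kJ/h
Energy balance on cold side (adiabatic exchanger): Q = ṁ_c·Cp_c·(T_c,out − T_c,in)
ṁ_c = 551950 / [2.26 × (47.3 − 33.2)] = 17321 kg/h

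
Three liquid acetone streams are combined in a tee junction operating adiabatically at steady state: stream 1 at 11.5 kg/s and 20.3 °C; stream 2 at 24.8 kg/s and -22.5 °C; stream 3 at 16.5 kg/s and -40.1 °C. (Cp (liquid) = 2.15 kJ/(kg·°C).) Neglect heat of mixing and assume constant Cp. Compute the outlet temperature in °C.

T_out = -18.7 °C

No heat crosses the boundary, so H_out = H_in.
T_out = Σ ṁᵢCp,ᵢTᵢ / Σ ṁᵢCp,ᵢ
      = -2120.3 / 113.52 = -18.678 °C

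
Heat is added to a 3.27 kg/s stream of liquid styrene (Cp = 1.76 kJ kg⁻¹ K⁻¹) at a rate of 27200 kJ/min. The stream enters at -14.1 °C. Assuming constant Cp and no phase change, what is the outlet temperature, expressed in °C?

Q = 27200 kJ/min = 453.33 kJ/s
ΔT = Q/(ṁ·Cp) = 453.33/(3.27×1.76) = 78.769 K
T_out = -14.1 + 78.769 = 64.669 °C

T_out = 64.7 °C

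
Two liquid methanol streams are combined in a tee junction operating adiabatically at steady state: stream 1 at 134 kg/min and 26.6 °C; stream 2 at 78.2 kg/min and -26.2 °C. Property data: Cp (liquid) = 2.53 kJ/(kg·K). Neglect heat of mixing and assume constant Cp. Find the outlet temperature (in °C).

Energy balance with Q = 0: Σ ṁᵢCp,ᵢ(T_out − Tᵢ) = 0
Σ ṁᵢCp,ᵢTᵢ = 134×2.53×26.6 + 78.2×2.53×-26.2 = 3834.4
Σ ṁᵢCp,ᵢ = 134×2.53 + 78.2×2.53 = 536.87
T_out = 3834.4 / 536.87 = 7.1421 °C

T_out = 7.14 °C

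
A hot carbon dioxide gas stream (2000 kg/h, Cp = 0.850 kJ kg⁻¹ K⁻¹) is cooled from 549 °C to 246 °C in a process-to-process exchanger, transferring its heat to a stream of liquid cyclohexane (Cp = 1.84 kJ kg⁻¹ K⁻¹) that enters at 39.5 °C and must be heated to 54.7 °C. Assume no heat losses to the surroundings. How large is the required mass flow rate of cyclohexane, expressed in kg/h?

ṁ_c = 18400 kg/h

Heat released by hot stream: Q = 2000 × 0.850 × (549 − 246) = 515100 kJ/h
Energy balance on cold side (adiabatic exchanger): Q = ṁ_c·Cp_c·(T_c,out − T_c,in)
ṁ_c = 515100 / [1.84 × (54.7 − 39.5)] = 18417 kg/h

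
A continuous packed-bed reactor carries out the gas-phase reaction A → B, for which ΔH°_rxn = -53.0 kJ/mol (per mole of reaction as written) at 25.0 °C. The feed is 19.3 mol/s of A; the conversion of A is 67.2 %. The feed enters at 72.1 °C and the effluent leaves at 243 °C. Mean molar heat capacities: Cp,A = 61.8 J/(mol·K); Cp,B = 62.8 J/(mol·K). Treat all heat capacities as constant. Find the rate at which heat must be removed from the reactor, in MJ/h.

Q_out = 1730 MJ/h

Extent of reaction ξ = 0.672 × 19.3 = 12.97 mol/s
Reaction term: ξ·ΔH°_rxn = 12.97 × -53.0 = -687.39 kJ/s
Sensible, feed 72.1→25 °C: -56.178 kJ/s
Outlet flows (mol/s): A 6.3304, B 12.97
Sensible, products 25→243 °C: 262.84 kJ/s
Q = ΔH = -480.72 kJ/s = -480.72 kW
Heat removed = 1730.6 MJ/h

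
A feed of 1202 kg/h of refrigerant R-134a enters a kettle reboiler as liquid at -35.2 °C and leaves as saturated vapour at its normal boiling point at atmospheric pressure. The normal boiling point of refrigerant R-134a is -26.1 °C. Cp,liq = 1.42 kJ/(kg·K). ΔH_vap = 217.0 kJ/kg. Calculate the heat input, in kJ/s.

Q = 76.8 kJ/s

liquid -35.2→-26.1 °C: 12.922 kJ/kg
vaporisation at -26.1 °C: 217 kJ/kg
Δh = 12.922 + 217 = 229.92 kJ/kg
Q = ṁ·Δh = 1202 kg/h × 229.92 kJ/kg = 276370 kJ/h
|Q| = 76.768 kW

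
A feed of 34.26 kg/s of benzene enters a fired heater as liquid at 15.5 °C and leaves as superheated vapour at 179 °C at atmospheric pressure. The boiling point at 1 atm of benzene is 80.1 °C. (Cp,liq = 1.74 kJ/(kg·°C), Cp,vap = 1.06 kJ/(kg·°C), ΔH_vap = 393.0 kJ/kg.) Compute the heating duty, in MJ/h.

liquid 15.5→80.1 °C: 112.4 kJ/kg
vaporisation at 80.1 °C: 393 kJ/kg
vapour 80.1→179 °C: 104.83 kJ/kg
Δh = 112.4 + 393 + 104.83 = 610.24 kJ/kg
Q = ṁ·Δh = 34.26 kg/s × 610.24 kJ/kg = 20907 kJ/s
|Q| = 20907 kW = 75264 MJ/h

Q = 75300 MJ/h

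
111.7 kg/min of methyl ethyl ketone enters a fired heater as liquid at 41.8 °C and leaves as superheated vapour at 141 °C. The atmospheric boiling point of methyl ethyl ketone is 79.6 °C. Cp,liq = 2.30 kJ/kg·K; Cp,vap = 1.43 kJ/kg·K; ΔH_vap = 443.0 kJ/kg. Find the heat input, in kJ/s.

Q = 1150 kJ/s

liquid 41.8→79.6 °C: 86.94 kJ/kg
vaporisation at 79.6 °C: 443 kJ/kg
vapour 79.6→141 °C: 87.802 kJ/kg
Δh = 86.94 + 443 + 87.802 = 617.74 kJ/kg
Q = ṁ·Δh = 111.7 kg/min × 617.74 kJ/kg = 69002 kJ/min
|Q| = 1150 kW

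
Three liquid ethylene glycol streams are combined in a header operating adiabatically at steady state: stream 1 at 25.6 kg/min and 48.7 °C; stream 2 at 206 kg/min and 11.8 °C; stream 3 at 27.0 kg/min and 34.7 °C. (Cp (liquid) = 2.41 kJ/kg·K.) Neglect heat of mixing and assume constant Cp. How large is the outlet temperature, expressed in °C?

No heat crosses the boundary, so H_out = H_in.
Σ ṁᵢCp,ᵢTᵢ = 25.6×2.41×48.7 + 206×2.41×11.8 + 27.0×2.41×34.7 = 11121
Σ ṁᵢCp,ᵢ = 25.6×2.41 + 206×2.41 + 27.0×2.41 = 623.23
T_out = 11121 / 623.23 = 17.844 °C

T_out = 17.8 °C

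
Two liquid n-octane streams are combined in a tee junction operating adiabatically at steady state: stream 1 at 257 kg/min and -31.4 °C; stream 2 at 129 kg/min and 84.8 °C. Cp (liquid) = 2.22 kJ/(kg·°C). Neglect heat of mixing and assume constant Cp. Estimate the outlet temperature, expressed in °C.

T_out = 7.43 °C

Energy balance with Q = 0: Σ ṁᵢCp,ᵢ(T_out − Tᵢ) = 0
Σ ṁᵢCp,ᵢTᵢ = 257×2.22×-31.4 + 129×2.22×84.8 = 6370.1
Σ ṁᵢCp,ᵢ = 257×2.22 + 129×2.22 = 856.92
T_out = 6370.1 / 856.92 = 7.4337 °C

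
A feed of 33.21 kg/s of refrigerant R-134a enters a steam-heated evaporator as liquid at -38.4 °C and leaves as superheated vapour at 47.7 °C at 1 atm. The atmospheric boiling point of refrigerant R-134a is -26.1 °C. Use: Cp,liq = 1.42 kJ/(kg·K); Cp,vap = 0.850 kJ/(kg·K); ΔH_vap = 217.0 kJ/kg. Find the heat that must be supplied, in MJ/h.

liquid -38.4→-26.1 °C: 17.466 kJ/kg
vaporisation at -26.1 °C: 217 kJ/kg
vapour -26.1→47.7 °C: 62.73 kJ/kg
Δh = 17.466 + 217 + 62.73 = 297.2 kJ/kg
Q = ṁ·Δh = 33.21 kg/s × 297.2 kJ/kg = 9869.9 kJ/s
|Q| = 9869.9 kW = 35532 MJ/h

Q = 35500 MJ/h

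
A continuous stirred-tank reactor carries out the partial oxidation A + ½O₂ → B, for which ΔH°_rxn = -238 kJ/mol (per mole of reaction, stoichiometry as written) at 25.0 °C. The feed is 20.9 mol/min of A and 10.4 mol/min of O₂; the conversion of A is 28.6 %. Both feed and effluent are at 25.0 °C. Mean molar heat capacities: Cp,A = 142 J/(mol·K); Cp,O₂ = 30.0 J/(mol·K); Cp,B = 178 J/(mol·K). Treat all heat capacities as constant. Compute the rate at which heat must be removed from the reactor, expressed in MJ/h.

Q_out = 85.4 MJ/h

Extent of reaction ξ = 0.286 × 20.9 = 5.9774 mol/min
Reaction term: ξ·ΔH°_rxn = 5.9774 × -238 = -1422.6 kJ/min
Q = ΔH = -1422.6 kJ/min = -23.71 kW
Heat removed = 85.357 MJ/h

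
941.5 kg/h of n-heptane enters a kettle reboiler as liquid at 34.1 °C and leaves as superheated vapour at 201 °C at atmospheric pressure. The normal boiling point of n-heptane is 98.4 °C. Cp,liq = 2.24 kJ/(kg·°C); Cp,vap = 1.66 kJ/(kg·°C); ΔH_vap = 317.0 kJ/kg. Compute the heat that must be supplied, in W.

Q = 165000 W

liquid 34.1→98.4 °C: 144.03 kJ/kg
vaporisation at 98.4 °C: 317 kJ/kg
vapour 98.4→201 °C: 170.32 kJ/kg
Δh = 144.03 + 317 + 170.32 = 631.35 kJ/kg
Q = ṁ·Δh = 941.5 kg/h × 631.35 kJ/kg = 594410 kJ/h
|Q| = 165.12 kW = 165120 W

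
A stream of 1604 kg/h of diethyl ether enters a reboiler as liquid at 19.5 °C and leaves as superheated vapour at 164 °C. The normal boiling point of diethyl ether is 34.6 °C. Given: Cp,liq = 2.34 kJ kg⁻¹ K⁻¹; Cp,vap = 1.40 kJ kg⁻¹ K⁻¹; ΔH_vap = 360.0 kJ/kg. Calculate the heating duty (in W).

Q = 257000 W

liquid 19.5→34.6 °C: 35.334 kJ/kg
vaporisation at 34.6 °C: 360 kJ/kg
vapour 34.6→164 °C: 181.16 kJ/kg
Δh = 35.334 + 360 + 181.16 = 576.49 kJ/kg
Q = ṁ·Δh = 1604 kg/h × 576.49 kJ/kg = 924700 kJ/h
|Q| = 256.86 kW = 256860 W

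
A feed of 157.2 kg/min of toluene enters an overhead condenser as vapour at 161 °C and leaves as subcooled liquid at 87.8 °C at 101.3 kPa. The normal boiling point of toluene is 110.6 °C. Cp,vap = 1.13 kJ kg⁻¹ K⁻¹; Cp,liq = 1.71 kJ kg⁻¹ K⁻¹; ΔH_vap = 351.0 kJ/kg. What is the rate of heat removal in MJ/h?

Q_c = 4220 MJ/h

vapour 161→110.6 °C: -56.952 kJ/kg
condensation at 110.6 °C: -351 kJ/kg
liquid 110.6→87.8 °C: -38.988 kJ/kg
Δh = -56.952 + -351 + -38.988 = -446.94 kJ/kg
Q = ṁ·Δh = 157.2 kg/min × -446.94 kJ/kg = -70259 kJ/min
|Q| = 1171 kW = 4215.5 MJ/h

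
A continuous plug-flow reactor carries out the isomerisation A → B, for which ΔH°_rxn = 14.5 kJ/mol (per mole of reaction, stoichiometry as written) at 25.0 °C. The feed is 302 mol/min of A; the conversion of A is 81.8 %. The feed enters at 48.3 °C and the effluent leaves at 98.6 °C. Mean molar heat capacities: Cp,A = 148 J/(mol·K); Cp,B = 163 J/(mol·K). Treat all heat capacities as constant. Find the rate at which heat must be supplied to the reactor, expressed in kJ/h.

Q_in = 366000 kJ/h

Extent of reaction ξ = 0.818 × 302 = 247.04 mol/min
Reaction term: ξ·ΔH°_rxn = 247.04 × 14.5 = 3582 kJ/min
Sensible, feed 48.3→25 °C: -1041.4 kJ/min
Outlet flows (mol/min): A 54.964, B 247.04
Sensible, products 25→98.6 °C: 3562.4 kJ/min
Q = ΔH = 6103 kJ/min = 101.72 kW
Heat supplied = 366180 kJ/h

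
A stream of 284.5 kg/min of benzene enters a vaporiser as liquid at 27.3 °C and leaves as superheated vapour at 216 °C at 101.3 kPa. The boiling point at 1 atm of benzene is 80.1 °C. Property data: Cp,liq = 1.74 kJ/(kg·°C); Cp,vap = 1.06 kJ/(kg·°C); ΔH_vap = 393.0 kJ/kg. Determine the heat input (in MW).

liquid 27.3→80.1 °C: 91.872 kJ/kg
vaporisation at 80.1 °C: 393 kJ/kg
vapour 80.1→216 °C: 144.05 kJ/kg
Δh = 91.872 + 393 + 144.05 = 628.93 kJ/kg
Q = ṁ·Δh = 284.5 kg/min × 628.93 kJ/kg = 178930 kJ/min
|Q| = 2982.2 kW = 2.9822 MW

Q = 2.98 MW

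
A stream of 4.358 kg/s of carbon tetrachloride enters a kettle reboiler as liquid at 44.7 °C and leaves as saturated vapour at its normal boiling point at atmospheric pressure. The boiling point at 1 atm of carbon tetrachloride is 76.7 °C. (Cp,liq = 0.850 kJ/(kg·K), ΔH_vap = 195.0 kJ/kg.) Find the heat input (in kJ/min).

Q = 58100 kJ/min

liquid 44.7→76.7 °C: 27.2 kJ/kg
vaporisation at 76.7 °C: 195 kJ/kg
Δh = 27.2 + 195 = 222.2 kJ/kg
Q = ṁ·Δh = 4.358 kg/s × 222.2 kJ/kg = 968.35 kJ/s
|Q| = 968.35 kW = 58101 kJ/min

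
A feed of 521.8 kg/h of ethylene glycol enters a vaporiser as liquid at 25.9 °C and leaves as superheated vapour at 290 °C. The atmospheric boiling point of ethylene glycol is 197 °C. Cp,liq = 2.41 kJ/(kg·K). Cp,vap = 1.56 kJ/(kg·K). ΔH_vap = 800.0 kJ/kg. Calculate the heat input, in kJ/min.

Q = 11800 kJ/min

liquid 25.9→197 °C: 412.35 kJ/kg
vaporisation at 197 °C: 800 kJ/kg
vapour 197→290 °C: 145.08 kJ/kg
Δh = 412.35 + 800 + 145.08 = 1357.4 kJ/kg
Q = ṁ·Δh = 521.8 kg/h × 1357.4 kJ/kg = 708310 kJ/h
|Q| = 196.75 kW = 11805 kJ/min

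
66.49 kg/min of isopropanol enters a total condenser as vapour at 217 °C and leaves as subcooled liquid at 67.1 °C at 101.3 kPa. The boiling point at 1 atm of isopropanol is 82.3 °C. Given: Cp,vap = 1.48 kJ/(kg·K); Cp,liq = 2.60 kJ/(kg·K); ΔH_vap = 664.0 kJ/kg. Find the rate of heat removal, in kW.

vapour 217→82.3 °C: -199.36 kJ/kg
condensation at 82.3 °C: -664 kJ/kg
liquid 82.3→67.1 °C: -39.52 kJ/kg
Δh = -199.36 + -664 + -39.52 = -902.88 kJ/kg
Q = ṁ·Δh = 66.49 kg/min × -902.88 kJ/kg = -60032 kJ/min
|Q| = 1000.5 kW

Q_c = 1000 kW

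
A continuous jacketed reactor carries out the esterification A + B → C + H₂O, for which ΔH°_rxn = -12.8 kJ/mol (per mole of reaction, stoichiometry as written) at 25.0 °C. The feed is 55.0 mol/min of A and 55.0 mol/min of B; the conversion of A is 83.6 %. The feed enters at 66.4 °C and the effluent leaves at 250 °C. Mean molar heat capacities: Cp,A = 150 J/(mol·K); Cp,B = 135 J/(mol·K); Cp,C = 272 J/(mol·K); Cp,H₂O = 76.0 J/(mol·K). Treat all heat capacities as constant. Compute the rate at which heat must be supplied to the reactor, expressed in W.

Q_in = 49000 W

Extent of reaction ξ = 0.836 × 55.0 = 45.98 mol/min
Reaction term: ξ·ΔH°_rxn = 45.98 × -12.8 = -588.54 kJ/min
Sensible, feed 66.4→25 °C: -648.95 kJ/min
Outlet flows (mol/min): A 9.02, B 9.02, C 45.98, H₂O 45.98
Sensible, products 25→250 °C: 4178.6 kJ/min
Q = ΔH = 2941.2 kJ/min = 49.019 kW
Heat supplied = 49019 W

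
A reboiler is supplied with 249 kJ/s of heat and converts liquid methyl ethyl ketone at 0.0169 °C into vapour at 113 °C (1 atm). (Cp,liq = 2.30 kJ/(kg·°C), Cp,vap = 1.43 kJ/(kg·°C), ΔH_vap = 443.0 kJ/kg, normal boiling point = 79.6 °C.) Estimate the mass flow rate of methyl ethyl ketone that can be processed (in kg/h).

ṁ = 1330 kg/h

Δh = 2.30×(79.6−0.0169) + 443.0 + 1.43×(113−79.6) = 673.8 kJ/kg
Q = 249 kJ/s = 249 kJ/s = 896400 kJ/h
ṁ = Q/Δh = 896400 / 673.8 = 1330.4 kg/h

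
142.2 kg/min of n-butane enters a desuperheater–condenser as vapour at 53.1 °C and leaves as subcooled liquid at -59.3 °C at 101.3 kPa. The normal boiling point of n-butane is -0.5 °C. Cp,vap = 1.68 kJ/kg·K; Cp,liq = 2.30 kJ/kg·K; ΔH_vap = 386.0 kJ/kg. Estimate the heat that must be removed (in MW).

Q_c = 1.45 MW

vapour 53.1→-0.5 °C: -90.048 kJ/kg
condensation at -0.5 °C: -386 kJ/kg
liquid -0.5→-59.3 °C: -135.24 kJ/kg
Δh = -90.048 + -386 + -135.24 = -611.29 kJ/kg
Q = ṁ·Δh = 142.2 kg/min × -611.29 kJ/kg = -86925 kJ/min
|Q| = 1448.8 kW = 1.4488 MW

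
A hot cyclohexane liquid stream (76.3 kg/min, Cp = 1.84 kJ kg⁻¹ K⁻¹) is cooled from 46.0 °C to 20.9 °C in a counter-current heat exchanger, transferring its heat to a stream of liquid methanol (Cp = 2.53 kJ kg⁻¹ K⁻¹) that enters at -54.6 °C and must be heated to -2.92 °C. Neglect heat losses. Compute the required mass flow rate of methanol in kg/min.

ṁ_c = 27.0 kg/min

Heat released by hot stream: Q = 76.3 × 1.84 × (46.0 − 20.9) = 3523.8 kJ/min
Energy balance on cold side (adiabatic exchanger): Q = ṁ_c·Cp_c·(T_c,out − T_c,in)
ṁ_c = 3523.8 / [2.53 × (-2.92 − -54.6)] = 26.951 kg/min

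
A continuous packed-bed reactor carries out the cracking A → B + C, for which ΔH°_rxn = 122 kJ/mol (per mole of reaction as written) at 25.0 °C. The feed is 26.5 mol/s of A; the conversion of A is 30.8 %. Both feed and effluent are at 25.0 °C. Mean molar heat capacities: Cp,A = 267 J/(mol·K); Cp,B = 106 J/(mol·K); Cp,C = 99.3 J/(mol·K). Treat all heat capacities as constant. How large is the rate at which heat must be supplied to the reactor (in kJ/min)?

Extent of reaction ξ = 0.308 × 26.5 = 8.162 mol/s
Reaction term: ξ·ΔH°_rxn = 8.162 × 122 = 995.76 kJ/s
Q = ΔH = 995.76 kJ/s = 995.76 kW
Heat supplied = 59746 kJ/min

Q_in = 59700 kJ/min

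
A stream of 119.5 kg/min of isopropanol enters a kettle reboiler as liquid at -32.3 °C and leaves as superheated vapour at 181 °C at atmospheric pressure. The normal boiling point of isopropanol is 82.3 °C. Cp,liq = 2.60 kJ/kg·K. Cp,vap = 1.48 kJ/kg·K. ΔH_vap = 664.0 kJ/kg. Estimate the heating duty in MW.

liquid -32.3→82.3 °C: 297.96 kJ/kg
vaporisation at 82.3 °C: 664 kJ/kg
vapour 82.3→181 °C: 146.08 kJ/kg
Δh = 297.96 + 664 + 146.08 = 1108 kJ/kg
Q = ṁ·Δh = 119.5 kg/min × 1108 kJ/kg = 132410 kJ/min
|Q| = 2206.8 kW = 2.2068 MW

Q = 2.21 MW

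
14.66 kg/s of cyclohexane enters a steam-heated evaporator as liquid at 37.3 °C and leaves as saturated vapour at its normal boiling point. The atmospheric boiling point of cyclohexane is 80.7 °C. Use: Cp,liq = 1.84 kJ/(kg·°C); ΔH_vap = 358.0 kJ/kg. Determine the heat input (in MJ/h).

liquid 37.3→80.7 °C: 79.856 kJ/kg
vaporisation at 80.7 °C: 358 kJ/kg
Δh = 79.856 + 358 = 437.86 kJ/kg
Q = ṁ·Δh = 14.66 kg/s × 437.86 kJ/kg = 6419 kJ/s
|Q| = 6419 kW = 23108 MJ/h

Q = 23100 MJ/h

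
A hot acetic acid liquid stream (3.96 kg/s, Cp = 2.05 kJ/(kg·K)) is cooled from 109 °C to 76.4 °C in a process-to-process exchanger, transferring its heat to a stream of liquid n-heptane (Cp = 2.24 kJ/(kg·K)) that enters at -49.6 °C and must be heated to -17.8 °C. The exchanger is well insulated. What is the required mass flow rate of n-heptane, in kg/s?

Heat released by hot stream: Q = 3.96 × 2.05 × (109 − 76.4) = 264.65 kJ/s
Energy balance on cold side (adiabatic exchanger): Q = ṁ_c·Cp_c·(T_c,out − T_c,in)
ṁ_c = 264.65 / [2.24 × (-17.8 − -49.6)] = 3.7153 kg/s

ṁ_c = 3.72 kg/s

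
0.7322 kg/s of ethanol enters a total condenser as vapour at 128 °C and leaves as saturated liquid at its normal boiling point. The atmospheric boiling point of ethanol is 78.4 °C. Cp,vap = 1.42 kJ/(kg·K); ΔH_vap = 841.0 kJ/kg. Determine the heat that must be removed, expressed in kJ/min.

Q_c = 40000 kJ/min

vapour 128→78.4 °C: -70.432 kJ/kg
condensation at 78.4 °C: -841 kJ/kg
Δh = -70.432 + -841 = -911.43 kJ/kg
Q = ṁ·Δh = 0.7322 kg/s × -911.43 kJ/kg = -667.35 kJ/s
|Q| = 667.35 kW = 40041 kJ/min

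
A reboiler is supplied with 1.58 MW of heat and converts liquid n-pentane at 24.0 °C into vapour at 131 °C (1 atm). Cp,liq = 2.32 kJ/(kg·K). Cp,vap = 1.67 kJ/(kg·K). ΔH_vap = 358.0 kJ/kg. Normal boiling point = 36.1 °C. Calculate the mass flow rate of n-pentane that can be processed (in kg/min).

Δh = 2.32×(36.1−24.0) + 358.0 + 1.67×(131−36.1) = 544.56 kJ/kg
Q = 1.58 MW = 1580 kJ/s = 94800 kJ/min
ṁ = Q/Δh = 94800 / 544.56 = 174.09 kg/min

ṁ = 174 kg/min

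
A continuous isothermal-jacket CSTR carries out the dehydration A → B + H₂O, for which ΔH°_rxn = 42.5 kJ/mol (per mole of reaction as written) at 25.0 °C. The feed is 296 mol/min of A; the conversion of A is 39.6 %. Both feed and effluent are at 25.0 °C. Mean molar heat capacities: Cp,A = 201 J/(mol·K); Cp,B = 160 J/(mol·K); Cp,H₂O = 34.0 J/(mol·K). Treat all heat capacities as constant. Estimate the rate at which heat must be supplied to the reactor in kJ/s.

Extent of reaction ξ = 0.396 × 296 = 117.22 mol/min
Reaction term: ξ·ΔH°_rxn = 117.22 × 42.5 = 4981.7 kJ/min
Q = ΔH = 4981.7 kJ/min = 83.028 kW
Heat supplied = 83.028 kJ/s

Q_in = 83.0 kJ/s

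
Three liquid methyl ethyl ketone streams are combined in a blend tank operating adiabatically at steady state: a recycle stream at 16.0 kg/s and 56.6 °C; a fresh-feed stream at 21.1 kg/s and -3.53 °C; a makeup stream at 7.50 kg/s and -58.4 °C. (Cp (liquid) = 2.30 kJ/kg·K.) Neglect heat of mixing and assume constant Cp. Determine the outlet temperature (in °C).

T_out = 8.81 °C

No heat crosses the boundary, so H_out = H_in.
T_out = Σ ṁᵢCp,ᵢTᵢ / Σ ṁᵢCp,ᵢ
      = 904.17 / 102.58 = 8.8143 °C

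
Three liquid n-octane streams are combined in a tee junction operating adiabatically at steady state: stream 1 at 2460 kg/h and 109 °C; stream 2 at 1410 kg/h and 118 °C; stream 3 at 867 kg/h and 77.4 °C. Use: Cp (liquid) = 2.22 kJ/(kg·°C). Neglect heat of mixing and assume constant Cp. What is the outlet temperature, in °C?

T_out = 106 °C

Energy balance with Q = 0: Σ ṁᵢCp,ᵢ(T_out − Tᵢ) = 0
Σ ṁᵢCp,ᵢTᵢ = 2460×2.22×109 + 1410×2.22×118 + 867×2.22×77.4 = 1.1136e+06
Σ ṁᵢCp,ᵢ = 2460×2.22 + 1410×2.22 + 867×2.22 = 10516
T_out = 1.1136e+06 / 10516 = 105.9 °C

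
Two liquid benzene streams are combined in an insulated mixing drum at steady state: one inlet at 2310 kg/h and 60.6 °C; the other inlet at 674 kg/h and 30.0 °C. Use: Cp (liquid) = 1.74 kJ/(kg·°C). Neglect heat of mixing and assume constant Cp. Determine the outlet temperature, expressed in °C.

Adiabatic, steady state ⇒ Σ ṁᵢCp,ᵢ(T_out − Tᵢ) = 0
T_out = Σ ṁᵢCp,ᵢTᵢ / Σ ṁᵢCp,ᵢ
      = 278760 / 5192.2 = 53.688 °C

T_out = 53.7 °C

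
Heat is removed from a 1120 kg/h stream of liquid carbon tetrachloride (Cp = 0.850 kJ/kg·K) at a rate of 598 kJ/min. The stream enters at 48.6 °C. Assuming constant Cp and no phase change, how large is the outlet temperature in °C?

T_out = 10.9 °C

Q = 598 kJ/min = 35880 kJ/h
ΔT = Q/(ṁ·Cp) = 35880/(1120×0.850) = 37.689 K
T_out = 48.6 − 37.689 = 10.911 °C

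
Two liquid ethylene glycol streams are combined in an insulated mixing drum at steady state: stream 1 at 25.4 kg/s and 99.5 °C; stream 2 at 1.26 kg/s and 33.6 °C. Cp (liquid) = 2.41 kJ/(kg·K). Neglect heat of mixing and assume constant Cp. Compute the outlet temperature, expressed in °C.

No heat crosses the boundary, so H_out = H_in.
T_out = Σ ṁᵢCp,ᵢTᵢ / Σ ṁᵢCp,ᵢ
      = 6192.8 / 64.251 = 96.385 °C

T_out = 96.4 °C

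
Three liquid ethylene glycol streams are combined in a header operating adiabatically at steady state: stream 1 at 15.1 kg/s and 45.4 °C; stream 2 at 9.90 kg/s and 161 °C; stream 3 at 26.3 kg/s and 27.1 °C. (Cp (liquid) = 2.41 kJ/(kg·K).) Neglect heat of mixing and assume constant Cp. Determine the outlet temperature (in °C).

T_out = 58.3 °C

Energy balance with Q = 0: Σ ṁᵢCp,ᵢ(T_out − Tᵢ) = 0
T_out = Σ ṁᵢCp,ᵢTᵢ / Σ ṁᵢCp,ᵢ
      = 7211.1 / 123.63 = 58.327 °C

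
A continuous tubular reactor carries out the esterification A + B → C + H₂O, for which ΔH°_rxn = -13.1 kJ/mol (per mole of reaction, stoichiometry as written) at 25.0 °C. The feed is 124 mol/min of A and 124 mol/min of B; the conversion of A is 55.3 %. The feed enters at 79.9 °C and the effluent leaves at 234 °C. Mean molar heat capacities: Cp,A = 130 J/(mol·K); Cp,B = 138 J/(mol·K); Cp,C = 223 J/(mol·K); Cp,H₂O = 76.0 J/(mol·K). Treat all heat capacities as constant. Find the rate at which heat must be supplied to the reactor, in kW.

Extent of reaction ξ = 0.553 × 124 = 68.572 mol/min
Reaction term: ξ·ΔH°_rxn = 68.572 × -13.1 = -898.29 kJ/min
Sensible, feed 79.9→25 °C: -1824.4 kJ/min
Outlet flows (mol/min): A 55.428, B 55.428, C 68.572, H₂O 68.572
Sensible, products 25→234 °C: 7389.8 kJ/min
Q = ΔH = 4667 kJ/min = 77.784 kW
Heat supplied = 77.784 kW

Q_in = 77.8 kW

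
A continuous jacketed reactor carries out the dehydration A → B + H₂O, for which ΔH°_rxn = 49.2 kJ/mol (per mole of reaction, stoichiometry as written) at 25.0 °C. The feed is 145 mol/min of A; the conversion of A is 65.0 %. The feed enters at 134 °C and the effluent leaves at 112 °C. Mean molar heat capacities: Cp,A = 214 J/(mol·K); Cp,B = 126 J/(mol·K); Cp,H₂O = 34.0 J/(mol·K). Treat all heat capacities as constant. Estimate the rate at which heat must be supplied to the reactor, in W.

Extent of reaction ξ = 0.650 × 145 = 94.25 mol/min
Reaction term: ξ·ΔH°_rxn = 94.25 × 49.2 = 4637.1 kJ/min
Sensible, feed 134→25 °C: -3382.3 kJ/min
Outlet flows (mol/min): A 50.75, B 94.25, H₂O 94.25
Sensible, products 25→112 °C: 2256.8 kJ/min
Q = ΔH = 3511.7 kJ/min = 58.528 kW
Heat supplied = 58528 W

Q_in = 58500 W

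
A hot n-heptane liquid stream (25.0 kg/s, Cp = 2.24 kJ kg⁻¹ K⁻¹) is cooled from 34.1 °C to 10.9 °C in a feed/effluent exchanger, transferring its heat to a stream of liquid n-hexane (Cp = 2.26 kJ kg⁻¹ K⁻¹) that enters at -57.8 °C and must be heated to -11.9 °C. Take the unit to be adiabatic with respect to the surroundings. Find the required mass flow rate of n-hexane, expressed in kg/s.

Heat released by hot stream: Q = 25.0 × 2.24 × (34.1 − 10.9) = 1299.2 kJ/s
Energy balance on cold side (adiabatic exchanger): Q = ṁ_c·Cp_c·(T_c,out − T_c,in)
ṁ_c = 1299.2 / [2.26 × (-11.9 − -57.8)] = 12.524 kg/s

ṁ_c = 12.5 kg/s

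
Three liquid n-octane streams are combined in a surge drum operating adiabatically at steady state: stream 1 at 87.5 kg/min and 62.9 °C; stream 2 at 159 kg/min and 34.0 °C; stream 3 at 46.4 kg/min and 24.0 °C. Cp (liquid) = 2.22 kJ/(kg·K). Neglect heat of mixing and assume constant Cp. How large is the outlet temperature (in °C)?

Energy balance with Q = 0: Σ ṁᵢCp,ᵢ(T_out − Tᵢ) = 0
Σ ṁᵢCp,ᵢTᵢ = 87.5×2.22×62.9 + 159×2.22×34.0 + 46.4×2.22×24.0 = 26692
Σ ṁᵢCp,ᵢ = 87.5×2.22 + 159×2.22 + 46.4×2.22 = 650.24
T_out = 26692 / 650.24 = 41.049 °C

T_out = 41.0 °C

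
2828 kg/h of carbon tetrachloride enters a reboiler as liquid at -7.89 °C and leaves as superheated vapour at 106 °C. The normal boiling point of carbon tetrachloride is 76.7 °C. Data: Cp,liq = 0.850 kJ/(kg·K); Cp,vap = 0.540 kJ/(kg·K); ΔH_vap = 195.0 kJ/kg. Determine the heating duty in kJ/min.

liquid -7.89→76.7 °C: 71.901 kJ/kg
vaporisation at 76.7 °C: 195 kJ/kg
vapour 76.7→106 °C: 15.822 kJ/kg
Δh = 71.901 + 195 + 15.822 = 282.72 kJ/kg
Q = ṁ·Δh = 2828 kg/h × 282.72 kJ/kg = 799540 kJ/h
|Q| = 222.1 kW = 13326 kJ/min

Q = 13300 kJ/min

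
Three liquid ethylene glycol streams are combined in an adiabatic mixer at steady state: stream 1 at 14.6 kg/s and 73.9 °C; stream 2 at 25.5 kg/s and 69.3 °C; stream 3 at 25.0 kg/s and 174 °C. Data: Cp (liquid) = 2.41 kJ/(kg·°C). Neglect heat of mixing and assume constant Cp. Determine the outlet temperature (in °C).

T_out = 111 °C

No heat crosses the boundary, so H_out = H_in.
Σ ṁᵢCp,ᵢTᵢ = 14.6×2.41×73.9 + 25.5×2.41×69.3 + 25.0×2.41×174 = 17343
Σ ṁᵢCp,ᵢ = 14.6×2.41 + 25.5×2.41 + 25.0×2.41 = 156.89
T_out = 17343 / 156.89 = 110.54 °C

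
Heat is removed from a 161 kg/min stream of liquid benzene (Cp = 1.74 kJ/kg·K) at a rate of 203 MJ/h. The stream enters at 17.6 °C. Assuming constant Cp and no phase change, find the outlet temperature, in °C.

Q = 203 MJ/h = 3383.3 kJ/min
ΔT = Q/(ṁ·Cp) = 3383.3/(161×1.74) = 12.077 K
T_out = 17.6 − 12.077 = 5.5227 °C

T_out = 5.52 °C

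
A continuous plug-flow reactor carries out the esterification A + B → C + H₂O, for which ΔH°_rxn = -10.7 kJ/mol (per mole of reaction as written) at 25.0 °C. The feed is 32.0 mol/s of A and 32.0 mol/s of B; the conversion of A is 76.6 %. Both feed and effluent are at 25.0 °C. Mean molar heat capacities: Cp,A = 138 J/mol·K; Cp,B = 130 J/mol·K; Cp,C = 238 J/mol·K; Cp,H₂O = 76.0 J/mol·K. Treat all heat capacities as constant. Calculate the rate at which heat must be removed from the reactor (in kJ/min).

Extent of reaction ξ = 0.766 × 32.0 = 24.512 mol/s
Reaction term: ξ·ΔH°_rxn = 24.512 × -10.7 = -262.28 kJ/s
Q = ΔH = -262.28 kJ/s = -262.28 kW
Heat removed = 15737 kJ/min

Q_out = 15700 kJ/min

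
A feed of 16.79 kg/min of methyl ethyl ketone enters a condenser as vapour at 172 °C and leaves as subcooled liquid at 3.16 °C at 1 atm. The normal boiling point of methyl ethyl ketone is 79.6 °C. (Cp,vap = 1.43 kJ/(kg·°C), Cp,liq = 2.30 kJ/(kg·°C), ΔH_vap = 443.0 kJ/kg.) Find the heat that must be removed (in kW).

Q_c = 210 kW

vapour 172→79.6 °C: -132.13 kJ/kg
condensation at 79.6 °C: -443 kJ/kg
liquid 79.6→3.16 °C: -175.81 kJ/kg
Δh = -132.13 + -443 + -175.81 = -750.94 kJ/kg
Q = ṁ·Δh = 16.79 kg/min × -750.94 kJ/kg = -12608 kJ/min
|Q| = 210.14 kW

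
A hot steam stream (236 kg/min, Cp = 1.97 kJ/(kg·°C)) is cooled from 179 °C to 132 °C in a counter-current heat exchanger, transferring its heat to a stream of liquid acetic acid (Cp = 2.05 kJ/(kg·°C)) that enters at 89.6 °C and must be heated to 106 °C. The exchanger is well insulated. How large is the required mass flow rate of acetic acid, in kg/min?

Heat released by hot stream: Q = 236 × 1.97 × (179 − 132) = 21851 kJ/min
Energy balance on cold side (adiabatic exchanger): Q = ṁ_c·Cp_c·(T_c,out − T_c,in)
ṁ_c = 21851 / [2.05 × (106 − 89.6)] = 649.95 kg/min

ṁ_c = 650 kg/min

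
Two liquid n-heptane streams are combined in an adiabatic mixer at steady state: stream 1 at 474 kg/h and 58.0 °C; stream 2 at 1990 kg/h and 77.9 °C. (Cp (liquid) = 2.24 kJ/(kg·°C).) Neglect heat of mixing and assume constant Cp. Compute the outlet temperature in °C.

Adiabatic, steady state ⇒ Σ ṁᵢCp,ᵢ(T_out − Tᵢ) = 0
T_out = Σ ṁᵢCp,ᵢTᵢ / Σ ṁᵢCp,ᵢ
      = 408830 / 5519.4 = 74.072 °C

T_out = 74.1 °C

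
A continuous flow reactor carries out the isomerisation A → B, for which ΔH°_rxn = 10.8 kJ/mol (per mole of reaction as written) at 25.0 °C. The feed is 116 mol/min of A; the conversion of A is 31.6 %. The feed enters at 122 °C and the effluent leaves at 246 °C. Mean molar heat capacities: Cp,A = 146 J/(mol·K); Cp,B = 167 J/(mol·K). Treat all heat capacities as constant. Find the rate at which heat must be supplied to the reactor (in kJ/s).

Q_in = 44.4 kJ/s

Extent of reaction ξ = 0.316 × 116 = 36.656 mol/min
Reaction term: ξ·ΔH°_rxn = 36.656 × 10.8 = 395.88 kJ/min
Sensible, feed 122→25 °C: -1642.8 kJ/min
Outlet flows (mol/min): A 79.344, B 36.656
Sensible, products 25→246 °C: 3913 kJ/min
Q = ΔH = 2666.1 kJ/min = 44.434 kW
Heat supplied = 44.434 kJ/s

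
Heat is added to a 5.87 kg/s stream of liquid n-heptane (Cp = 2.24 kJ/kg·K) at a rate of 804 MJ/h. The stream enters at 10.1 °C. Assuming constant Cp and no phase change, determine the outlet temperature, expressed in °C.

Q = 804 MJ/h = 223.33 kJ/s
ΔT = Q/(ṁ·Cp) = 223.33/(5.87×2.24) = 16.985 K
T_out = 10.1 + 16.985 = 27.085 °C

T_out = 27.1 °C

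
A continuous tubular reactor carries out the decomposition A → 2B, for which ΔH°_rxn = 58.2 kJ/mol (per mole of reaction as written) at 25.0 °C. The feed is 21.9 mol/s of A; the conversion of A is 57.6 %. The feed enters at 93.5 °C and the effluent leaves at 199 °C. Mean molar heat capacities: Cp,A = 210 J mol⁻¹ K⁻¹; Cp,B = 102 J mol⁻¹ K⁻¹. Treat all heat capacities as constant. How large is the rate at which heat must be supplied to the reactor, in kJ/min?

Q_in = 72400 kJ/min

Extent of reaction ξ = 0.576 × 21.9 = 12.614 mol/s
Reaction term: ξ·ΔH°_rxn = 12.614 × 58.2 = 734.16 kJ/s
Sensible, feed 93.5→25 °C: -315.03 kJ/s
Outlet flows (mol/s): A 9.2856, B 25.229
Sensible, products 25→199 °C: 787.06 kJ/s
Q = ΔH = 1206.2 kJ/s = 1206.2 kW
Heat supplied = 72371 kJ/min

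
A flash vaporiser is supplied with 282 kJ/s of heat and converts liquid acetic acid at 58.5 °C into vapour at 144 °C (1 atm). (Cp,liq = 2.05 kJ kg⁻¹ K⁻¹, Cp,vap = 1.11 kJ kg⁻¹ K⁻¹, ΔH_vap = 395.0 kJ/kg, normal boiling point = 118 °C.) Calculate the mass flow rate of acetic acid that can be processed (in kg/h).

Δh = 2.05×(118−58.5) + 395.0 + 1.11×(144−118) = 545.84 kJ/kg
Q = 282 kJ/s = 282 kJ/s = 1.0152e+06 kJ/h
ṁ = Q/Δh = 1.0152e+06 / 545.84 = 1859.9 kg/h

ṁ = 1860 kg/h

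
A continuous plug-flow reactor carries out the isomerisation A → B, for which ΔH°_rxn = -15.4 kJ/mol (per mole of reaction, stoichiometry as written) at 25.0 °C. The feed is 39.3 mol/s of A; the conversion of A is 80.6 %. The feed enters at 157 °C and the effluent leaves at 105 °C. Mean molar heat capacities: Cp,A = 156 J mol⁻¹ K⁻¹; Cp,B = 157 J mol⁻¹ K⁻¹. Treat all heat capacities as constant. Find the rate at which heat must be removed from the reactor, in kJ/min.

Q_out = 48200 kJ/min

Extent of reaction ξ = 0.806 × 39.3 = 31.676 mol/s
Reaction term: ξ·ΔH°_rxn = 31.676 × -15.4 = -487.81 kJ/s
Sensible, feed 157→25 °C: -809.27 kJ/s
Outlet flows (mol/s): A 7.6242, B 31.676
Sensible, products 25→105 °C: 493 kJ/s
Q = ΔH = -804.07 kJ/s = -804.07 kW
Heat removed = 48244 kJ/min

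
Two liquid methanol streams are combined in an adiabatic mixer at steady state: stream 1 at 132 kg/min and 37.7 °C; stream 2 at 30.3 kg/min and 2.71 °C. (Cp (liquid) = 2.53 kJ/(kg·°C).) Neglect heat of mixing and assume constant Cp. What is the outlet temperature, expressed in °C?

T_out = 31.2 °C

Energy balance with Q = 0: Σ ṁᵢCp,ᵢ(T_out − Tᵢ) = 0
Σ ṁᵢCp,ᵢTᵢ = 132×2.53×37.7 + 30.3×2.53×2.71 = 12798
Σ ṁᵢCp,ᵢ = 132×2.53 + 30.3×2.53 = 410.62
T_out = 12798 / 410.62 = 31.168 °C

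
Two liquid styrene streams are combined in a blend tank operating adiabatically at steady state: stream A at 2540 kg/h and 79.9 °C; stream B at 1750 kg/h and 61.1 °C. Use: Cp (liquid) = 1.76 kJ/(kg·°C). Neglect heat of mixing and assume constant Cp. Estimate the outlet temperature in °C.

Energy balance with Q = 0: Σ ṁᵢCp,ᵢ(T_out − Tᵢ) = 0
T_out = Σ ṁᵢCp,ᵢTᵢ / Σ ṁᵢCp,ᵢ
      = 545370 / 7550.4 = 72.231 °C

T_out = 72.2 °C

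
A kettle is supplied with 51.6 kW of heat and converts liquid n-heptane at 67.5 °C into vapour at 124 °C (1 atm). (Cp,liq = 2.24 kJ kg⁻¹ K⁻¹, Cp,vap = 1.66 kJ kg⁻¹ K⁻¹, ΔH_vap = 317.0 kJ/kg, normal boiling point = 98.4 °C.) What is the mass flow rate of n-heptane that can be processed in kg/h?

ṁ = 433 kg/h

Δh = 2.24×(98.4−67.5) + 317.0 + 1.66×(124−98.4) = 428.71 kJ/kg
Q = 51.6 kW = 51.6 kJ/s = 185760 kJ/h
ṁ = Q/Δh = 185760 / 428.71 = 433.3 kg/h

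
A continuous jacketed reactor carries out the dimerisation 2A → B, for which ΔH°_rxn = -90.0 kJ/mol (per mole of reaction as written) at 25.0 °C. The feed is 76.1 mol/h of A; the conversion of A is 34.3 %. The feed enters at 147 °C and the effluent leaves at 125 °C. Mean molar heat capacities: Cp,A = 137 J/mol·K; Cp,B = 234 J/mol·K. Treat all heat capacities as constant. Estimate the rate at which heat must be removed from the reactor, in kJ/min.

Extent of reaction ξ = 0.343 × 76.1 / 2 = 13.051 mol/h
Reaction term: ξ·ΔH°_rxn = 13.051 × -90.0 = -1174.6 kJ/h
Sensible, feed 147→25 °C: -1271.9 kJ/h
Outlet flows (mol/h): A 49.998, B 13.051
Sensible, products 25→125 °C: 990.37 kJ/h
Q = ΔH = -1456.2 kJ/h = -0.40449 kW
Heat removed = 24.27 kJ/min

Q_out = 24.3 kJ/min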